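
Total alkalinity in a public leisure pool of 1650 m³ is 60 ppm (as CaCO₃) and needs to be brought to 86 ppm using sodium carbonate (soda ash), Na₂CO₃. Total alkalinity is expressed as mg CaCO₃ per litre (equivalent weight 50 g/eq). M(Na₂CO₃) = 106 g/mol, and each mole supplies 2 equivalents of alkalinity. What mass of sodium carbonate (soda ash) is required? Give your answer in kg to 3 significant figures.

45.5 kg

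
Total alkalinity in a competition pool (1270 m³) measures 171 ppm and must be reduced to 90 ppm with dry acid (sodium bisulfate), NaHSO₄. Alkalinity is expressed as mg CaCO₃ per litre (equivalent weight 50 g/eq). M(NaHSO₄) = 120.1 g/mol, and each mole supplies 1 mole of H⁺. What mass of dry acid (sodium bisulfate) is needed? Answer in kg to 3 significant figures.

247 kg

Volume: 1270 m³ = 1,270,000 L.
Alkalinity to neutralize: (171 − 90) = 81 mg/L as CaCO₃ × 1,270,000 L = 102,900 g as CaCO₃.
Equivalents of H⁺ required: 102,900 ÷ 50 g/eq = 2057 eq = 2057 mol NaHSO₄.
Mass of NaHSO₄: 2057 × 120.1 = 247,100 g.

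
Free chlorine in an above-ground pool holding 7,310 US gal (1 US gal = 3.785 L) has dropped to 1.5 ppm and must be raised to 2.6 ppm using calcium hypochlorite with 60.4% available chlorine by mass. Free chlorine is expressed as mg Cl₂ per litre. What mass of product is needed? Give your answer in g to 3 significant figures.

Volume: 7,310 US gal × 3.785 L/gal = 27,668 L.
Chlorine deficit: 2.6 − 1.5 = 1.1 ppm = 1.1 mg/L as Cl₂.
Cl₂ equivalent needed: 1.1 mg/L × 27,668 L = 30,440 mg = 30.44 g.
Product at 60.4% available chlorine: 30.44 / 0.604 = 50.39 g.

50.4 g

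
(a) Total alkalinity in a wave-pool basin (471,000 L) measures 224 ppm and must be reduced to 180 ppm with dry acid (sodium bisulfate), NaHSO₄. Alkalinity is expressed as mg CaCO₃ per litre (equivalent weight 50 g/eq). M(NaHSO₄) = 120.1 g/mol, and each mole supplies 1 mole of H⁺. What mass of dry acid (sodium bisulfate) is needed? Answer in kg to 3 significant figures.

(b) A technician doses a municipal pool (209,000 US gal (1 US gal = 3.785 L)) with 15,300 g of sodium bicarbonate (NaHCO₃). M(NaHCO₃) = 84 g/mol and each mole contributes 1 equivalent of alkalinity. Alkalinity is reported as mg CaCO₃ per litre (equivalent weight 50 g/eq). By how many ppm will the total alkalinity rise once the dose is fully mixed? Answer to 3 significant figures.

(a) 49.8 kg; (b) 11.5 ppm

(a) Alkalinity to neutralize: (224 − 180) = 44 mg/L as CaCO₃ × 471,000 L = 20,720 g as CaCO₃.
(a) Equivalents of H⁺ required: 20,720 ÷ 50 g/eq = 414.5 eq = 414.5 mol NaHSO₄.
(a) Mass of NaHSO₄: 414.5 × 120.1 = 49,780 g.

(b) Volume: 209,000 US gal × 3.785 L/gal = 791,065 L.
(b) Moles of NaHCO₃: 15,300 g ÷ 84 g/mol = 182.1 mol → 182.1 eq of alkalinity.
(b) As CaCO₃: 182.1 eq × 50 g/eq = 9107 g.
(b) Rise: 9107 g / 791,065 L × 1000 = 11.51 mg/L.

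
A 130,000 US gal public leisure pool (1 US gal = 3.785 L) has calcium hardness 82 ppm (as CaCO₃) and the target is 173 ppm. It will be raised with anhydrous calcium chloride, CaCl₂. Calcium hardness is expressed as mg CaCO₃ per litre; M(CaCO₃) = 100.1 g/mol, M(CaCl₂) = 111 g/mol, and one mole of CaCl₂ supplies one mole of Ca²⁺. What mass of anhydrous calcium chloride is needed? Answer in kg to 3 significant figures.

49.7 kg

Volume: 130,000 US gal × 3.785 L/gal = 492,050 L.
Hardness to add: (173 − 82) = 91 mg/L as CaCO₃ × 492,050 L = 44,780 g as CaCO₃.
Moles of Ca²⁺ (1 mol Ca²⁺ ≡ 1 mol CaCO₃): 44,780 / 100.1 g/mol = 447.3 mol.
Mass of CaCl₂: 447.3 × 111 = 49,650 g.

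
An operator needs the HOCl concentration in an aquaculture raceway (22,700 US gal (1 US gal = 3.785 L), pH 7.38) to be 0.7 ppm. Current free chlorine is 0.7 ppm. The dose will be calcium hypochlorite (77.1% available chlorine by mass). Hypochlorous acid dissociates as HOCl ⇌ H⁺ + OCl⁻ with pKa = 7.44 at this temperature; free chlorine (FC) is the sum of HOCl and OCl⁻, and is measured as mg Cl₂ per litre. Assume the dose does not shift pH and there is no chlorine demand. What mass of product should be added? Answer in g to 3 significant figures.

67.9 g

Volume: 22,700 US gal × 3.785 L/gal = 85,920 L.
[OCl⁻]/[HOCl] = 10^(pH − pKa) = 10^(7.38 − 7.44) = 0.871; fraction as HOCl = 1/(1 + 0.871) = 0.5345.
Free chlorine required for 0.7 ppm HOCl: 0.7 / 0.5345 = 1.31 ppm.
FC to add: 1.31 − 0.7 = 0.6097 mg/L as Cl₂.
Cl₂ equivalent: 0.6097 mg/L × 85,920 L = 52.38 g.
Product at 77.1% available Cl: 52.38 / 0.771 = 67.94 g.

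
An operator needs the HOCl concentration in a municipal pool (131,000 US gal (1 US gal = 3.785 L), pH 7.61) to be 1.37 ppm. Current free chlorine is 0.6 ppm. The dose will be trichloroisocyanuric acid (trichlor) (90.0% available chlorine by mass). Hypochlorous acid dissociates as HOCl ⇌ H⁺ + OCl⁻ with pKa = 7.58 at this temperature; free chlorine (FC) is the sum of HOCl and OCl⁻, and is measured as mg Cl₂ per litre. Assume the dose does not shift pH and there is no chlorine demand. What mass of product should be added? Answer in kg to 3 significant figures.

Volume: 131,000 US gal × 3.785 L/gal = 495,835 L.
[OCl⁻]/[HOCl] = 10^(pH − pKa) = 10^(7.61 − 7.58) = 1.072; fraction as HOCl = 1/(1 + 1.072) = 0.4827.
Free chlorine required for 1.37 ppm HOCl: 1.37 / 0.4827 = 2.838 ppm.
FC to add: 2.838 − 0.6 = 2.238 mg/L as Cl₂.
Cl₂ equivalent: 2.238 mg/L × 495,835 L = 1110 g.
Product at 90.0% available Cl: 1110 / 0.9 = 1233 g.

1.23 kg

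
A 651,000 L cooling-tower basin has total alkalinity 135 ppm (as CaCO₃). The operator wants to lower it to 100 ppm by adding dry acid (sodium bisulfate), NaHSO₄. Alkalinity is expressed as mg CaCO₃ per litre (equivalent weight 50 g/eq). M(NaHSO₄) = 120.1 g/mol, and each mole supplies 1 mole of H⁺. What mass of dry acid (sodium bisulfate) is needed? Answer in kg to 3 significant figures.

54.7 kg

Alkalinity to neutralize: (135 − 100) = 35 mg/L as CaCO₃ × 651,000 L = 22,780 g as CaCO₃.
Equivalents of H⁺ required: 22,780 ÷ 50 g/eq = 455.7 eq = 455.7 mol NaHSO₄.
Mass of NaHSO₄: 455.7 × 120.1 = 54,730 g.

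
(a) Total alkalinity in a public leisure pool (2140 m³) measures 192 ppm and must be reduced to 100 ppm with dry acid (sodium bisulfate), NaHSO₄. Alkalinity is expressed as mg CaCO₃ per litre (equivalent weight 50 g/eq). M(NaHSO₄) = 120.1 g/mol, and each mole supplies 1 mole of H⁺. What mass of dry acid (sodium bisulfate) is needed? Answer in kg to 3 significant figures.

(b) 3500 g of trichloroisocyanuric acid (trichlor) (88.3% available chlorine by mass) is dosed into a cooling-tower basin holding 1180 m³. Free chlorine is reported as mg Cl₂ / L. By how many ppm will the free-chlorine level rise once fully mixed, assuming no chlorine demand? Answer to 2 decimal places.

(a) Volume: 2140 m³ = 2,140,000 L.
(a) Alkalinity to neutralize: (192 − 100) = 92 mg/L as CaCO₃ × 2,140,000 L = 196,900 g as CaCO₃.
(a) Equivalents of H⁺ required: 196,900 ÷ 50 g/eq = 3938 eq = 3938 mol NaHSO₄.
(a) Mass of NaHSO₄: 3938 × 120.1 = 472,900 g.

(b) Volume: 1180 m³ = 1,180,000 L.
(b) Available chlorine delivered: 3500 g × 0.883 = 3090 g as Cl₂.
(b) Concentration rise: 3090 g / 1,180,000 L = 2.619 mg/L = 2.62 ppm.

(a) 473 kg; (b) 2.62 ppm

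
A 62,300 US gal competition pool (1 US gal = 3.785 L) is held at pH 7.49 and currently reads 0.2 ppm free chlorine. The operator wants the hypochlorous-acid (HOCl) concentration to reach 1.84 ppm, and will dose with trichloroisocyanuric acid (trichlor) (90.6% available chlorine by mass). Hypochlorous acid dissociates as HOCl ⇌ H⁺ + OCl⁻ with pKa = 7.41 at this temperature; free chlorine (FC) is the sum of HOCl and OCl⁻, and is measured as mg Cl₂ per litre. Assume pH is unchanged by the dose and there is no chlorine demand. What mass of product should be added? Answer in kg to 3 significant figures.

1.00 kg

Volume: 62,300 US gal × 3.785 L/gal = 235,806 L.
[OCl⁻]/[HOCl] = 10^(pH − pKa) = 10^(7.49 − 7.41) = 1.202; fraction as HOCl = 1/(1 + 1.202) = 0.4541.
Free chlorine required for 1.84 ppm HOCl: 1.84 / 0.4541 = 4.052 ppm.
FC to add: 4.052 − 0.2 = 3.852 mg/L as Cl₂.
Cl₂ equivalent: 3.852 mg/L × 235,806 L = 908.4 g.
Product at 90.6% available Cl: 908.4 / 0.906 = 1003 g.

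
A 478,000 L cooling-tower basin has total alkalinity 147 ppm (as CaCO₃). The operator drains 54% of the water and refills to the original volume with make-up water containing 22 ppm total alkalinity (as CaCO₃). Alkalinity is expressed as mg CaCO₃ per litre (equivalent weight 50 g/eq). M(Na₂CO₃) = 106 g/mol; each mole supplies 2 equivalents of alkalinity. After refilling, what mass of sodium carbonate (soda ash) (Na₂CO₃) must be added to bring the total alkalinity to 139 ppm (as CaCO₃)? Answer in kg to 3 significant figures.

30.1 kg

After draining 54% and refilling: 147 × 0.46 + 22 × 0.54 = 79.5 ppm.
Deficit to target: 139 − 79.5 = 59.5 mg/L.
As CaCO₃: 59.5 mg/L × 478,000 L = 28,440 g; ÷ 50 g/eq ÷ 2 = 284.4 mol Na₂CO₃.
Mass: 284.4 × 106 = 30,150 g.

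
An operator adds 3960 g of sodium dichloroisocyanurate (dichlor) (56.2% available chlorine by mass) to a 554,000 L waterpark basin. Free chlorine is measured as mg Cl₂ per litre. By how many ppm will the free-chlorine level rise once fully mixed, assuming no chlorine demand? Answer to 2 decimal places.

Available chlorine delivered: 3960 g × 0.562 = 2226 g as Cl₂.
Concentration rise: 2226 g / 554,000 L = 4.017 mg/L = 4.02 ppm.

4.02 ppm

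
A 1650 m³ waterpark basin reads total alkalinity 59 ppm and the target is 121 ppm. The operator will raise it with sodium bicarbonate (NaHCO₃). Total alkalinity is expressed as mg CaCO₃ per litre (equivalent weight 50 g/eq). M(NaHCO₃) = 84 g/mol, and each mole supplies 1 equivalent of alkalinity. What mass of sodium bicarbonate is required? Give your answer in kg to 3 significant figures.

Volume: 1650 m³ = 1,650,000 L.
Alkalinity to add: (121 − 59) = 62 mg/L as CaCO₃ × 1,650,000 L = 102,300 g as CaCO₃.
Equivalents: 102,300 g ÷ 50 g/eq = 2046 eq.
NaHCO₃ supplies 1 eq per mole → 2046 mol.
Mass: 2046 mol × 84 g/mol = 171,900 g.

172 kg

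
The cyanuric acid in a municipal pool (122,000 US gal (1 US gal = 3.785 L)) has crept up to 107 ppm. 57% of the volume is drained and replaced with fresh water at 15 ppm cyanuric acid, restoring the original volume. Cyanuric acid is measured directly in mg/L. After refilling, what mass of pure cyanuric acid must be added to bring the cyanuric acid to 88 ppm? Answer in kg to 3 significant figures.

Volume: 122,000 US gal × 3.785 L/gal = 461,770 L.
After draining 57% and refilling: 107 × 0.43 + 15 × 0.57 = 54.56 ppm.
Deficit to target: 88 − 54.56 = 33.44 mg/L.
Mass: 33.44 mg/L × 461,770 L = 15,440 g cyanuric acid.

15.4 kg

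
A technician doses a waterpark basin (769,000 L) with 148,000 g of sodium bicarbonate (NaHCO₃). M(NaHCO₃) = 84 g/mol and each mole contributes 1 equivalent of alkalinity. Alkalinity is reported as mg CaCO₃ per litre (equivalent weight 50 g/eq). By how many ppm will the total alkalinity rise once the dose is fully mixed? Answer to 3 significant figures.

115 ppm

Moles of NaHCO₃: 148,000 g ÷ 84 g/mol = 1762 mol → 1762 eq of alkalinity.
As CaCO₃: 1762 eq × 50 g/eq = 88,100 g.
Rise: 88,100 g / 769,000 L × 1000 = 114.6 mg/L.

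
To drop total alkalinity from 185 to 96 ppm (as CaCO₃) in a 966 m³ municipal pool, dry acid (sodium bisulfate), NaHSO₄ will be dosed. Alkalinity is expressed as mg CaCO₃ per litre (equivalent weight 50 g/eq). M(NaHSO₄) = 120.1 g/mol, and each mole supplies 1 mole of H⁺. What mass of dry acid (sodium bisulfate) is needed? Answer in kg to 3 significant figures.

207 kg

Volume: 966 m³ = 966,000 L.
Alkalinity to neutralize: (185 − 96) = 89 mg/L as CaCO₃ × 966,000 L = 85,970 g as CaCO₃.
Equivalents of H⁺ required: 85,970 ÷ 50 g/eq = 1719 eq = 1719 mol NaHSO₄.
Mass of NaHSO₄: 1719 × 120.1 = 206,500 g.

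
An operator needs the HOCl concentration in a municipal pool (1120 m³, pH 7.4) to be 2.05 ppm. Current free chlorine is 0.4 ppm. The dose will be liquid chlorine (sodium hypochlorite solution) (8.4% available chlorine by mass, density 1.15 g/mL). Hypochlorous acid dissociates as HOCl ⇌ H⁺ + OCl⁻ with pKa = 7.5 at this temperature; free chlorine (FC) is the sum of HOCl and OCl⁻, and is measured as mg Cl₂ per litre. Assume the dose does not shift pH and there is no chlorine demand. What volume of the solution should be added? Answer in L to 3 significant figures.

Volume: 1120 m³ = 1,120,000 L.
[OCl⁻]/[HOCl] = 10^(pH − pKa) = 10^(7.4 − 7.5) = 0.7943; fraction as HOCl = 1/(1 + 0.7943) = 0.5573.
Free chlorine required for 2.05 ppm HOCl: 2.05 / 0.5573 = 3.678 ppm.
FC to add: 3.678 − 0.4 = 3.278 mg/L as Cl₂.
Cl₂ equivalent: 3.278 mg/L × 1,120,000 L = 3672 g.
Product at 8.4% available Cl: 3672 / 0.084 = 43,710 g.
Volume: 43,710 g ÷ 1.15 g/mL = 38,010 mL.

38.0 L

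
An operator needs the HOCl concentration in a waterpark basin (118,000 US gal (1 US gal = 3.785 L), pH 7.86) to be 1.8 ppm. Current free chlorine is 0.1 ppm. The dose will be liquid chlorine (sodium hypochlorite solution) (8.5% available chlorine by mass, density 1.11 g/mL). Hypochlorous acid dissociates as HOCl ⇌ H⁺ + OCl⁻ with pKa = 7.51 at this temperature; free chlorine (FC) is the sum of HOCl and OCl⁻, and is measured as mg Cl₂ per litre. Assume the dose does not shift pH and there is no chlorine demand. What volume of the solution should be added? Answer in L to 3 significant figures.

27.1 L

Volume: 118,000 US gal × 3.785 L/gal = 446,630 L.
[OCl⁻]/[HOCl] = 10^(pH − pKa) = 10^(7.86 − 7.51) = 2.239; fraction as HOCl = 1/(1 + 2.239) = 0.3088.
Free chlorine required for 1.8 ppm HOCl: 1.8 / 0.3088 = 5.83 ppm.
FC to add: 5.83 − 0.1 = 5.73 mg/L as Cl₂.
Cl₂ equivalent: 5.73 mg/L × 446,630 L = 2559 g.
Product at 8.5% available Cl: 2559 / 0.085 = 30,110 g.
Volume: 30,110 g ÷ 1.11 g/mL = 27,120 mL.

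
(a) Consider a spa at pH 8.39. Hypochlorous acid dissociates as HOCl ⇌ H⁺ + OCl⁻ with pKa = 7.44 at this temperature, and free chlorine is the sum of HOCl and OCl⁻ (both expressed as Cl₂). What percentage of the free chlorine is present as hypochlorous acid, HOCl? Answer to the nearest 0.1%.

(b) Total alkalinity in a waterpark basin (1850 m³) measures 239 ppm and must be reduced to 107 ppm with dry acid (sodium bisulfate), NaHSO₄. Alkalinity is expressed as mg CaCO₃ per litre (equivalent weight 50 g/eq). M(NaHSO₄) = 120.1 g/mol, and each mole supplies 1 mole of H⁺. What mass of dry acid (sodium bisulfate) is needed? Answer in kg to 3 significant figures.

(a) 10.1%; (b) 587 kg

(a) [OCl⁻]/[HOCl] = 10^(pH − pKa) = 10^(8.39 − 7.44) = 10^0.95 = 8.913.
(a) Fraction as HOCl = 1 / (1 + 8.913) = 0.1009.

(b) Volume: 1850 m³ = 1,850,000 L.
(b) Alkalinity to neutralize: (239 − 107) = 132 mg/L as CaCO₃ × 1,850,000 L = 244,200 g as CaCO₃.
(b) Equivalents of H⁺ required: 244,200 ÷ 50 g/eq = 4884 eq = 4884 mol NaHSO₄.
(b) Mass of NaHSO₄: 4884 × 120.1 = 586,600 g.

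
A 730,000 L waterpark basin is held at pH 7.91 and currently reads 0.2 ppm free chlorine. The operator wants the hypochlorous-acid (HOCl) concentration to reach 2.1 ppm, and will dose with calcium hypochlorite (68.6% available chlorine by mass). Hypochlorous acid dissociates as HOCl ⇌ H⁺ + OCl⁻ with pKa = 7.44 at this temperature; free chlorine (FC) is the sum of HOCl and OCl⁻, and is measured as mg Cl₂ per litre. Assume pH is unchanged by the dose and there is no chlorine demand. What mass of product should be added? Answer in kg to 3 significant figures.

8.62 kg

[OCl⁻]/[HOCl] = 10^(pH − pKa) = 10^(7.91 − 7.44) = 2.951; fraction as HOCl = 1/(1 + 2.951) = 0.2531.
Free chlorine required for 2.1 ppm HOCl: 2.1 / 0.2531 = 8.298 ppm.
FC to add: 8.298 − 0.2 = 8.098 mg/L as Cl₂.
Cl₂ equivalent: 8.098 mg/L × 730,000 L = 5911 g.
Product at 68.6% available Cl: 5911 / 0.686 = 8617 g.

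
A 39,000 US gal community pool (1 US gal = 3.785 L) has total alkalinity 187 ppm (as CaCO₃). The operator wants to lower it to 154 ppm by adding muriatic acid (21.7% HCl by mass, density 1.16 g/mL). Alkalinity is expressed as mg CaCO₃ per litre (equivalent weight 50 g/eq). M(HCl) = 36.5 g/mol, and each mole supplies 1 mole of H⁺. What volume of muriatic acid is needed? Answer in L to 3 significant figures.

14.1 L

Volume: 39,000 US gal × 3.785 L/gal = 147,615 L.
Alkalinity to neutralize: (187 − 154) = 33 mg/L as CaCO₃ × 147,615 L = 4871 g as CaCO₃.
Equivalents of H⁺ required: 4871 ÷ 50 g/eq = 97.43 eq = 97.43 mol HCl.
Mass of HCl: 97.43 × 36.5 = 3556 g.
Mass of 21.7% solution: 3556 / 0.217 = 16,390 g.
Volume: 16,390 g ÷ 1.16 g/mL = 14,130 mL.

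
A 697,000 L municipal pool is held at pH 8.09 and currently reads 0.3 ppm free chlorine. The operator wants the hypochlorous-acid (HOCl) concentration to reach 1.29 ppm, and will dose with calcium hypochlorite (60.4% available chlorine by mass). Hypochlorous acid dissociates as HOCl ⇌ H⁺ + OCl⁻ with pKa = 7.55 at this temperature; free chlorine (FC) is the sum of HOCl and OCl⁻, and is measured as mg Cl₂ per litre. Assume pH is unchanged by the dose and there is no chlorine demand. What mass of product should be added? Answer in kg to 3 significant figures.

6.30 kg

[OCl⁻]/[HOCl] = 10^(pH − pKa) = 10^(8.09 − 7.55) = 3.467; fraction as HOCl = 1/(1 + 3.467) = 0.2238.
Free chlorine required for 1.29 ppm HOCl: 1.29 / 0.2238 = 5.763 ppm.
FC to add: 5.763 − 0.3 = 5.463 mg/L as Cl₂.
Cl₂ equivalent: 5.463 mg/L × 697,000 L = 3808 g.
Product at 60.4% available Cl: 3808 / 0.604 = 6304 g.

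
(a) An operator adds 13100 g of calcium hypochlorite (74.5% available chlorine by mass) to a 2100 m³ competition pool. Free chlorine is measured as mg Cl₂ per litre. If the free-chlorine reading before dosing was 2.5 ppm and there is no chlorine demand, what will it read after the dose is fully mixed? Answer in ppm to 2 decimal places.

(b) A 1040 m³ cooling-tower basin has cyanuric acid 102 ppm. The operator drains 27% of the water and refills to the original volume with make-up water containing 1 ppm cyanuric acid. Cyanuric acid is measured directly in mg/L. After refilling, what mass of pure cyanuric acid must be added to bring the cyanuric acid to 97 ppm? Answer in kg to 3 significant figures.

(a) Volume: 2100 m³ = 2,100,000 L.
(a) Available chlorine delivered: 13,100 g × 0.745 = 9760 g as Cl₂.
(a) Concentration rise: 9760 g / 2,100,000 L = 4.647 mg/L = 4.65 ppm.
(a) Final FC: 2.5 + 4.65 = 7.15 ppm.

(b) Volume: 1040 m³ = 1,040,000 L.
(b) After draining 27% and refilling: 102 × 0.73 + 1 × 0.27 = 74.73 ppm.
(b) Deficit to target: 97 − 74.73 = 22.27 mg/L.
(b) Mass: 22.27 mg/L × 1,040,000 L = 23,160 g cyanuric acid.

(a) 7.15 ppm; (b) 23.2 kg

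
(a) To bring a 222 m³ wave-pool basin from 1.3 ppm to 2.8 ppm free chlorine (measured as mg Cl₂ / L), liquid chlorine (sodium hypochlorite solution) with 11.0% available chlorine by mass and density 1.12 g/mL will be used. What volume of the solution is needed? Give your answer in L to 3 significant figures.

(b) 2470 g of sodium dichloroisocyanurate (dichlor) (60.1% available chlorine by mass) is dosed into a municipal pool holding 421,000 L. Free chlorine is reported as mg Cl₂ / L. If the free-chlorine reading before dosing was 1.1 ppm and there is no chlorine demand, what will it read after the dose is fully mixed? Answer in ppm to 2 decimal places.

(a) Volume: 222 m³ = 222,000 L.
(a) Chlorine deficit: 2.8 − 1.3 = 1.5 ppm = 1.5 mg/L as Cl₂.
(a) Cl₂ equivalent needed: 1.5 mg/L × 222,000 L = 333,000 mg = 333 g.
(a) Product at 11.0% available chlorine: 333 / 0.11 = 3027 g.
(a) Volume at density 1.12 g/mL: 3027 g ÷ 1.12 g/mL = 2703 mL.

(b) Available chlorine delivered: 2470 g × 0.601 = 1484 g as Cl₂.
(b) Concentration rise: 1484 g / 421,000 L = 3.526 mg/L = 3.53 ppm.
(b) Final FC: 1.1 + 3.53 = 4.63 ppm.

(a) 2.70 L; (b) 4.63 ppm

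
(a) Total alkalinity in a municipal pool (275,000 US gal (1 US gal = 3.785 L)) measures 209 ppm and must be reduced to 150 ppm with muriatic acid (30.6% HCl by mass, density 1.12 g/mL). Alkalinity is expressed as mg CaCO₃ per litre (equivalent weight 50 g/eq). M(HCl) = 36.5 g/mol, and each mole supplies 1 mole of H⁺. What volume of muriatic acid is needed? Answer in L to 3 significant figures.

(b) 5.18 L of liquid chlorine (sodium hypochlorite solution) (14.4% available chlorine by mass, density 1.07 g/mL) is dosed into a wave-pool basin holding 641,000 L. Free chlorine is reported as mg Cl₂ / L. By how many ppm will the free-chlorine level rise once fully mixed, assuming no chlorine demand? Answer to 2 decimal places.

(a) Volume: 275,000 US gal × 3.785 L/gal = 1,040,875 L.
(a) Alkalinity to neutralize: (209 − 150) = 59 mg/L as CaCO₃ × 1,040,875 L = 61,410 g as CaCO₃.
(a) Equivalents of H⁺ required: 61,410 ÷ 50 g/eq = 1228 eq = 1228 mol HCl.
(a) Mass of HCl: 1228 × 36.5 = 44,830 g.
(a) Mass of 30.6% solution: 44,830 / 0.306 = 146,500 g.
(a) Volume: 146,500 g ÷ 1.12 g/mL = 130,800 mL.

(b) Mass of solution: 5.18 L × 1000 mL/L × 1.07 g/mL = 5543 g.
(b) Available chlorine delivered: 5543 g × 0.144 = 798.1 g as Cl₂.
(b) Concentration rise: 798.1 g / 641,000 L = 1.245 mg/L = 1.25 ppm.

(a) 131 L; (b) 1.25 ppm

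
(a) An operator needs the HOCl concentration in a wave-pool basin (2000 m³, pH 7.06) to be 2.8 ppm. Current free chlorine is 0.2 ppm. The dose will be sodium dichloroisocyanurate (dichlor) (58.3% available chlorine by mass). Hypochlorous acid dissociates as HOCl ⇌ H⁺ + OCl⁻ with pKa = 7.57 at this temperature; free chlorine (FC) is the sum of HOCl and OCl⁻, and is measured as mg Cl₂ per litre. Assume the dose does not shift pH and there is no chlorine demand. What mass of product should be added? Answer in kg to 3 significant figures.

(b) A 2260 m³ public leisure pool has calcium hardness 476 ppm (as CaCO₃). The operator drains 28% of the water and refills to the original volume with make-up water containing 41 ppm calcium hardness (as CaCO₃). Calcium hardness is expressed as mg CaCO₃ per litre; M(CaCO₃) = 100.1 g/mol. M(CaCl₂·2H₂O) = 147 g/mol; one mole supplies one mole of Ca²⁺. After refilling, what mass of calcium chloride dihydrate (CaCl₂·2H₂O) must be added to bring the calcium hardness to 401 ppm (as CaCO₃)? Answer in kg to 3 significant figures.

(a) 11.9 kg; (b) 155 kg

(a) Volume: 2000 m³ = 2,000,000 L.
(a) [OCl⁻]/[HOCl] = 10^(pH − pKa) = 10^(7.06 − 7.57) = 0.309; fraction as HOCl = 1/(1 + 0.309) = 0.7639.
(a) Free chlorine required for 2.8 ppm HOCl: 2.8 / 0.7639 = 3.665 ppm.
(a) FC to add: 3.665 − 0.2 = 3.465 mg/L as Cl₂.
(a) Cl₂ equivalent: 3.465 mg/L × 2,000,000 L = 6931 g.
(a) Product at 58.3% available Cl: 6931 / 0.583 = 11,890 g.

(b) Volume: 2260 m³ = 2,260,000 L.
(b) After draining 28% and refilling: 476 × 0.72 + 41 × 0.28 = 354.2 ppm.
(b) Deficit to target: 401 − 354.2 = 46.8 mg/L.
(b) As CaCO₃: 46.8 mg/L × 2,260,000 L = 105,800 g; ÷ 100.1 = 1057 mol Ca²⁺.
(b) Mass: 1057 × 147 = 155,300 g.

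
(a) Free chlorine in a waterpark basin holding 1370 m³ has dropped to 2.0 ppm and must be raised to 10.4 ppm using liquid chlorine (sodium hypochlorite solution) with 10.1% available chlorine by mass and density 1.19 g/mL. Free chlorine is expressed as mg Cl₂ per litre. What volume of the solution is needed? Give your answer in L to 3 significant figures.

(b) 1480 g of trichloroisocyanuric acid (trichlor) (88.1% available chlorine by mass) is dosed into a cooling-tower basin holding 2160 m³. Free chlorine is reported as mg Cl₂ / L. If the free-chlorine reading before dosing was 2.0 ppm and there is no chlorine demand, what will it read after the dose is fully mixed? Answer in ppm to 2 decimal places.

(a) Volume: 1370 m³ = 1,370,000 L.
(a) Chlorine deficit: 10.4 − 2.0 = 8.4 ppm = 8.4 mg/L as Cl₂.
(a) Cl₂ equivalent needed: 8.4 mg/L × 1,370,000 L = 11,510,000 mg = 11,510 g.
(a) Product at 10.1% available chlorine: 11,510 / 0.101 = 113,900 g.
(a) Volume at density 1.19 g/mL: 113,900 g ÷ 1.19 g/mL = 95,750 mL.

(b) Volume: 2160 m³ = 2,160,000 L.
(b) Available chlorine delivered: 1480 g × 0.881 = 1304 g as Cl₂.
(b) Concentration rise: 1304 g / 2,160,000 L = 0.6036 mg/L = 0.60 ppm.
(b) Final FC: 2.0 + 0.60 = 2.60 ppm.

(a) 95.7 L; (b) 2.60 ppm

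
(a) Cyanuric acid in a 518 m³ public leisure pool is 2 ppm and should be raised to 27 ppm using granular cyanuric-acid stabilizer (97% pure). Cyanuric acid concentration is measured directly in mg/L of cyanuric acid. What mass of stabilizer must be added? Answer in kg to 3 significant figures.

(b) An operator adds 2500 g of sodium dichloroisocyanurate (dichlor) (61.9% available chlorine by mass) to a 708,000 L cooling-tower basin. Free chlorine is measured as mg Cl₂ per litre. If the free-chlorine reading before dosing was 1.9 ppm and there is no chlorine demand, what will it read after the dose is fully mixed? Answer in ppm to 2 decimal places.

(a) 13.4 kg; (b) 4.09 ppm

(a) Volume: 518 m³ = 518,000 L.
(a) CYA to add: (27 − 2) = 25 mg/L × 518,000 L = 12,950 g cyanuric acid.
(a) At 97% purity: 12,950 / 0.97 = 13,350 g product.

(b) Available chlorine delivered: 2500 g × 0.619 = 1548 g as Cl₂.
(b) Concentration rise: 1548 g / 708,000 L = 2.186 mg/L = 2.19 ppm.
(b) Final FC: 1.9 + 2.19 = 4.09 ppm.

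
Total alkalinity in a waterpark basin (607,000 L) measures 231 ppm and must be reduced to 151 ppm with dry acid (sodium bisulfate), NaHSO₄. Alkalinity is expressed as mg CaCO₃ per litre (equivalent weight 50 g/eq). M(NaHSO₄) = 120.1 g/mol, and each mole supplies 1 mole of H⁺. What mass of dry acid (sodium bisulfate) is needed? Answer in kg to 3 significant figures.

117 kg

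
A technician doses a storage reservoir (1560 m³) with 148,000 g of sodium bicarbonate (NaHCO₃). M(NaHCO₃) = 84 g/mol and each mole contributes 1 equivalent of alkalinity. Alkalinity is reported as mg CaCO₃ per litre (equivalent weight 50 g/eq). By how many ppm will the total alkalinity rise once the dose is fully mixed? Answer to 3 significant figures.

Volume: 1560 m³ = 1,560,000 L.
Moles of NaHCO₃: 148,000 g ÷ 84 g/mol = 1762 mol → 1762 eq of alkalinity.
As CaCO₃: 1762 eq × 50 g/eq = 88,100 g.
Rise: 88,100 g / 1,560,000 L × 1000 = 56.47 mg/L.

56.5 ppm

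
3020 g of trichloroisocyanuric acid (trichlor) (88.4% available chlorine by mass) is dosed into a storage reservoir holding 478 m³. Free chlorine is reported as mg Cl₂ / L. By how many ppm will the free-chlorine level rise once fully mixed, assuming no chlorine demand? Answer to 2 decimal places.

Volume: 478 m³ = 478,000 L.
Available chlorine delivered: 3020 g × 0.884 = 2670 g as Cl₂.
Concentration rise: 2670 g / 478,000 L = 5.585 mg/L = 5.59 ppm.

5.59 ppm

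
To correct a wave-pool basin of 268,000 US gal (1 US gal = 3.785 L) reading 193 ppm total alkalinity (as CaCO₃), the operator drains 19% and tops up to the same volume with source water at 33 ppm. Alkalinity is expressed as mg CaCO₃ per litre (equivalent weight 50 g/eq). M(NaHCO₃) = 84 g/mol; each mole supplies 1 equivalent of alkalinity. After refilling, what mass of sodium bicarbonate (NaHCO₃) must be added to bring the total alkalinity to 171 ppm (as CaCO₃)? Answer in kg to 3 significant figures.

14.3 kg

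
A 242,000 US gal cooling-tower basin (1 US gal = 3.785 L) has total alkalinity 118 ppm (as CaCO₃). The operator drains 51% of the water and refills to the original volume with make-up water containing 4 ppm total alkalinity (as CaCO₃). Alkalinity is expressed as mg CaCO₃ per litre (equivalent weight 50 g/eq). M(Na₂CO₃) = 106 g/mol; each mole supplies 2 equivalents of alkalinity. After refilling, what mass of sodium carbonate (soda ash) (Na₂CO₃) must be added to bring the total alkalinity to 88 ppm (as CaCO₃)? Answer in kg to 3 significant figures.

Volume: 242,000 US gal × 3.785 L/gal = 915,970 L.
After draining 51% and refilling: 118 × 0.49 + 4 × 0.51 = 59.86 ppm.
Deficit to target: 88 − 59.86 = 28.14 mg/L.
As CaCO₃: 28.14 mg/L × 915,970 L = 25,780 g; ÷ 50 g/eq ÷ 2 = 257.8 mol Na₂CO₃.
Mass: 257.8 × 106 = 27,320 g.

27.3 kg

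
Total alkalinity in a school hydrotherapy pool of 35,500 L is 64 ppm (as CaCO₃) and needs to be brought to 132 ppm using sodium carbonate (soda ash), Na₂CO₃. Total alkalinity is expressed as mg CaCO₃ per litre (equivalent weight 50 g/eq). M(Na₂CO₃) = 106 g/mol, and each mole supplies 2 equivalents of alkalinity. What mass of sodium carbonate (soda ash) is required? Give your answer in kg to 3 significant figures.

Alkalinity to add: (132 − 64) = 68 mg/L as CaCO₃ × 35,500 L = 2414 g as CaCO₃.
Equivalents: 2414 g ÷ 50 g/eq = 48.28 eq.
Each mole of Na₂CO₃ supplies 2 eq, so 48.28 / 2 = 24.14 mol.
Mass: 24.14 mol × 106 g/mol = 2559 g.

2.56 kg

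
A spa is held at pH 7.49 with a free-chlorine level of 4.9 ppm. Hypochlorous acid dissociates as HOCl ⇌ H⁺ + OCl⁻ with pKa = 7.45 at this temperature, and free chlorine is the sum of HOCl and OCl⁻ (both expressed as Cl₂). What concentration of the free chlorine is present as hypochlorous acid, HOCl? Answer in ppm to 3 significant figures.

2.34 ppm

[OCl⁻]/[HOCl] = 10^(pH − pKa) = 10^(7.49 − 7.45) = 10^0.04 = 1.096.
Fraction as HOCl = 1 / (1 + 1.096) = 0.477.
HOCl = 0.477 × 4.9 ppm = 2.337 ppm.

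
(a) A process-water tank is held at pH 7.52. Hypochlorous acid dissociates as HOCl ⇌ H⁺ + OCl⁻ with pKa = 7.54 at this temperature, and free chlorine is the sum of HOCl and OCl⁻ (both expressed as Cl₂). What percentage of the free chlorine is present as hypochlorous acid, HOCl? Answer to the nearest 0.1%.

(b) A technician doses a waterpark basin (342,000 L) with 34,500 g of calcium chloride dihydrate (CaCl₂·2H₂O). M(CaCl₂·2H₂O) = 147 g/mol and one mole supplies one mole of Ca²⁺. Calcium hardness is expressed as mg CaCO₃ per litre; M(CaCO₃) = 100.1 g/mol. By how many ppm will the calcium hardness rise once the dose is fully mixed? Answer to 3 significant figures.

(a) [OCl⁻]/[HOCl] = 10^(pH − pKa) = 10^(7.52 − 7.54) = 10^-0.02 = 0.955.
(a) Fraction as HOCl = 1 / (1 + 0.955) = 0.5115.

(b) Moles of Ca²⁺: 34,500 g ÷ 147 g/mol = 234.7 mol.
(b) As CaCO₃: 234.7 mol × 100.1 g/mol = 23,490 g.
(b) Rise: 23,490 g / 342,000 L × 1000 = 68.69 mg/L.

(a) 51.2%; (b) 68.7 ppm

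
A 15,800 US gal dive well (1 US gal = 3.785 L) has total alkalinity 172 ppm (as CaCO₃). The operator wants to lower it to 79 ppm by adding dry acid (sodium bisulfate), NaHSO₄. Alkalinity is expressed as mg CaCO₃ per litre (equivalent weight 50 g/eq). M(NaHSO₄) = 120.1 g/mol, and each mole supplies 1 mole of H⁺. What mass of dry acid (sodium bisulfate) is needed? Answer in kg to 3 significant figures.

Volume: 15,800 US gal × 3.785 L/gal = 59,803 L.
Alkalinity to neutralize: (172 − 79) = 93 mg/L as CaCO₃ × 59,803 L = 5562 g as CaCO₃.
Equivalents of H⁺ required: 5562 ÷ 50 g/eq = 111.2 eq = 111.2 mol NaHSO₄.
Mass of NaHSO₄: 111.2 × 120.1 = 13,360 g.

13.4 kg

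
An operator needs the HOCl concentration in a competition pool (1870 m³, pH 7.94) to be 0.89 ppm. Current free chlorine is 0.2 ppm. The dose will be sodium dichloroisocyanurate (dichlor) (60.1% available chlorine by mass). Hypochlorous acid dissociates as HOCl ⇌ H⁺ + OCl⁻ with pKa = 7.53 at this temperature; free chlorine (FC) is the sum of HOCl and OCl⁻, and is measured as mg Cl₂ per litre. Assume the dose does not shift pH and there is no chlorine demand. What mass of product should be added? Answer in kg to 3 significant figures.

Volume: 1870 m³ = 1,870,000 L.
[OCl⁻]/[HOCl] = 10^(pH − pKa) = 10^(7.94 − 7.53) = 2.57; fraction as HOCl = 1/(1 + 2.57) = 0.2801.
Free chlorine required for 0.89 ppm HOCl: 0.89 / 0.2801 = 3.178 ppm.
FC to add: 3.178 − 0.2 = 2.978 mg/L as Cl₂.
Cl₂ equivalent: 2.978 mg/L × 1,870,000 L = 5568 g.
Product at 60.1% available Cl: 5568 / 0.601 = 9265 g.

9.26 kg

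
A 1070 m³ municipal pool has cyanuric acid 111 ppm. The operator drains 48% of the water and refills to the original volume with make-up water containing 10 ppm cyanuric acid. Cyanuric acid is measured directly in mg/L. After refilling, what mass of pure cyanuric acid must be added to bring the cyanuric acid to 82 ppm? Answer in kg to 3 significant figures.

20.8 kg

Volume: 1070 m³ = 1,070,000 L.
After draining 48% and refilling: 111 × 0.52 + 10 × 0.48 = 62.52 ppm.
Deficit to target: 82 − 62.52 = 19.48 mg/L.
Mass: 19.48 mg/L × 1,070,000 L = 20,840 g cyanuric acid.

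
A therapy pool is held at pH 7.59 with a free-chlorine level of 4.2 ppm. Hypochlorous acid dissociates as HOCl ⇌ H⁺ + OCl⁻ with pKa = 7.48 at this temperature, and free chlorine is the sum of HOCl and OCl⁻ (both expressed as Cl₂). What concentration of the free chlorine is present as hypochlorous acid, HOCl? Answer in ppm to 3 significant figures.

1.84 ppm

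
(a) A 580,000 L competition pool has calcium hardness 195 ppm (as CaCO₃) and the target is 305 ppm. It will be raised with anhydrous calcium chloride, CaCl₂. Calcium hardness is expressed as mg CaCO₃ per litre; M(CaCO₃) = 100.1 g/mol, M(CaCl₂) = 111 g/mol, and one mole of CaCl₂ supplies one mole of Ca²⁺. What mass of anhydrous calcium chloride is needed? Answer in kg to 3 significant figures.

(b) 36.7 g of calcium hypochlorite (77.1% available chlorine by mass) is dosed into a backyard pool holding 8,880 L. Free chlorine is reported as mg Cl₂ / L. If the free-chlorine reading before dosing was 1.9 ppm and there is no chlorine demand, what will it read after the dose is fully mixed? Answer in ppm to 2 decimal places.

(a) 70.7 kg; (b) 5.09 ppm

(a) Hardness to add: (305 − 195) = 110 mg/L as CaCO₃ × 580,000 L = 63,800 g as CaCO₃.
(a) Moles of Ca²⁺ (1 mol Ca²⁺ ≡ 1 mol CaCO₃): 63,800 / 100.1 g/mol = 637.4 mol.
(a) Mass of CaCl₂: 637.4 × 111 = 70,750 g.

(b) Available chlorine delivered: 36.7 g × 0.771 = 28.3 g as Cl₂.
(b) Concentration rise: 28.3 g / 8,880 L = 3.186 mg/L = 3.19 ppm.
(b) Final FC: 1.9 + 3.19 = 5.09 ppm.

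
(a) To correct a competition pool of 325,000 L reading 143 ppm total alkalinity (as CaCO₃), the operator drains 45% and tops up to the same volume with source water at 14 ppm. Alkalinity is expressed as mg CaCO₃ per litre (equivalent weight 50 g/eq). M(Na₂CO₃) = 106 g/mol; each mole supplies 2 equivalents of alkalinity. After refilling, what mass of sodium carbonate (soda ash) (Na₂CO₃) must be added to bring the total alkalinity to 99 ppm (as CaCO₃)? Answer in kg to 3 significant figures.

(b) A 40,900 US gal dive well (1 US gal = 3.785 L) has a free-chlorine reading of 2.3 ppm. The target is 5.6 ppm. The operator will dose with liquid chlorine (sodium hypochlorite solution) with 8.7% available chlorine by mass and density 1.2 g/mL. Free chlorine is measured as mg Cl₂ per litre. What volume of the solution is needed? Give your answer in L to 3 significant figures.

(a) After draining 45% and refilling: 143 × 0.55 + 14 × 0.45 = 84.95 ppm.
(a) Deficit to target: 99 − 84.95 = 14.05 mg/L.
(a) As CaCO₃: 14.05 mg/L × 325,000 L = 4566 g; ÷ 50 g/eq ÷ 2 = 45.66 mol Na₂CO₃.
(a) Mass: 45.66 × 106 = 4840 g.

(b) Volume: 40,900 US gal × 3.785 L/gal = 154,806 L.
(b) Chlorine deficit: 5.6 − 2.3 = 3.3 ppm = 3.3 mg/L as Cl₂.
(b) Cl₂ equivalent needed: 3.3 mg/L × 154,806 L = 510,900 mg = 510.9 g.
(b) Product at 8.7% available chlorine: 510.9 / 0.087 = 5872 g.
(b) Volume at density 1.2 g/mL: 5872 g ÷ 1.2 g/mL = 4893 mL.

(a) 4.84 kg; (b) 4.89 L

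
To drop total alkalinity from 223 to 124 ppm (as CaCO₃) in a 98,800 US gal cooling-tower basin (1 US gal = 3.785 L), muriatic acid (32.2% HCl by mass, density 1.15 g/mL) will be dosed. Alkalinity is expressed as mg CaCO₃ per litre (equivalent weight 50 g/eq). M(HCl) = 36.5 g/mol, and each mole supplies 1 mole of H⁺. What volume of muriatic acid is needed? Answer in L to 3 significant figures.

73.0 L

Volume: 98,800 US gal × 3.785 L/gal = 373,958 L.
Alkalinity to neutralize: (223 − 124) = 99 mg/L as CaCO₃ × 373,958 L = 37,020 g as CaCO₃.
Equivalents of H⁺ required: 37,020 ÷ 50 g/eq = 740.4 eq = 740.4 mol HCl.
Mass of HCl: 740.4 × 36.5 = 27,030 g.
Mass of 32.2% solution: 27,030 / 0.322 = 83,930 g.
Volume: 83,930 g ÷ 1.15 g/mL = 72,980 mL.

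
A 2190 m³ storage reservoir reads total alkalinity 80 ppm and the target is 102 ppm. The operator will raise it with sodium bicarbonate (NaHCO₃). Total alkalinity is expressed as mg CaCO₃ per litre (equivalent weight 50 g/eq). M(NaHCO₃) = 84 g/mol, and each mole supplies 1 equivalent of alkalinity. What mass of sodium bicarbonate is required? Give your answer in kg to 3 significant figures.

80.9 kg

Volume: 2190 m³ = 2,190,000 L.
Alkalinity to add: (102 − 80) = 22 mg/L as CaCO₃ × 2,190,000 L = 48,180 g as CaCO₃.
Equivalents: 48,180 g ÷ 50 g/eq = 963.6 eq.
NaHCO₃ supplies 1 eq per mole → 963.6 mol.
Mass: 963.6 mol × 84 g/mol = 80,940 g.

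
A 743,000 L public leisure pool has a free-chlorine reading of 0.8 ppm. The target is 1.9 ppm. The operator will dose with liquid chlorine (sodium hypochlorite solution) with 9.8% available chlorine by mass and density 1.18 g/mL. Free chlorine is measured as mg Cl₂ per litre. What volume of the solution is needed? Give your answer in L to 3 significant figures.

7.07 L

Chlorine deficit: 1.9 − 0.8 = 1.1 ppm = 1.1 mg/L as Cl₂.
Cl₂ equivalent needed: 1.1 mg/L × 743,000 L = 817,300 mg = 817.3 g.
Product at 9.8% available chlorine: 817.3 / 0.098 = 8340 g.
Volume at density 1.18 g/mL: 8340 g ÷ 1.18 g/mL = 7068 mL.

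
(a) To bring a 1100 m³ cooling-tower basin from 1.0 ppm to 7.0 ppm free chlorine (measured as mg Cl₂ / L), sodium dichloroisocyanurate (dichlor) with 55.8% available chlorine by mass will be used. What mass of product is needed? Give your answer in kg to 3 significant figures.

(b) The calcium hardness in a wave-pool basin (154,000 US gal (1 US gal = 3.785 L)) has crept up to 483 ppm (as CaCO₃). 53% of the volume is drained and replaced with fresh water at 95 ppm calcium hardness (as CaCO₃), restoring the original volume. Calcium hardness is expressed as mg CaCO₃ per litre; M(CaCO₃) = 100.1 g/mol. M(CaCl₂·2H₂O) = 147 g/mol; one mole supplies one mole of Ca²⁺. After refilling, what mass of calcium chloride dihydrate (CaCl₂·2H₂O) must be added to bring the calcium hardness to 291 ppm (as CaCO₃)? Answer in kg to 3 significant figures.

(a) 11.8 kg; (b) 11.7 kg

(a) Volume: 1100 m³ = 1,100,000 L.
(a) Chlorine deficit: 7.0 − 1.0 = 6 ppm = 6 mg/L as Cl₂.
(a) Cl₂ equivalent needed: 6 mg/L × 1,100,000 L = 6,600,000 mg = 6600 g.
(a) Product at 55.8% available chlorine: 6600 / 0.558 = 11,830 g.

(b) Volume: 154,000 US gal × 3.785 L/gal = 582,890 L.
(b) After draining 53% and refilling: 483 × 0.47 + 95 × 0.53 = 277.36 ppm.
(b) Deficit to target: 291 − 277.36 = 13.64 mg/L.
(b) As CaCO₃: 13.64 mg/L × 582,890 L = 7951 g; ÷ 100.1 = 79.43 mol Ca²⁺.
(b) Mass: 79.43 × 147 = 11,680 g.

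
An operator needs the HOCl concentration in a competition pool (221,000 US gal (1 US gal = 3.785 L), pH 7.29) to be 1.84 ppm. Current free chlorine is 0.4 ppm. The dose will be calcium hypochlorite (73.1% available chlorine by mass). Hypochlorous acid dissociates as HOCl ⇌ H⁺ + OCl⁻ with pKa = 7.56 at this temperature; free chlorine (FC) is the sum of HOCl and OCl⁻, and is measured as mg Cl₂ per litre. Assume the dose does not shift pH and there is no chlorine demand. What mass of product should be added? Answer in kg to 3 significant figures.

2.78 kg

Volume: 221,000 US gal × 3.785 L/gal = 836,485 L.
[OCl⁻]/[HOCl] = 10^(pH − pKa) = 10^(7.29 − 7.56) = 0.537; fraction as HOCl = 1/(1 + 0.537) = 0.6506.
Free chlorine required for 1.84 ppm HOCl: 1.84 / 0.6506 = 2.828 ppm.
FC to add: 2.828 − 0.4 = 2.428 mg/L as Cl₂.
Cl₂ equivalent: 2.428 mg/L × 836,485 L = 2031 g.
Product at 73.1% available Cl: 2031 / 0.731 = 2779 g.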